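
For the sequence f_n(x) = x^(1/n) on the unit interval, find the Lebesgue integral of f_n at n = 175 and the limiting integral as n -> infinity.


At n = 175: f_175(x) = x^(1/175).
Step 1: integral(x^(1/175), 0, 1) = [x^(1/175+1) / (1/175+1)] from 0 to 1
     = 1 / (1/175 + 1) = 1 / ((175+1)/175) = 175/(175+1)
     = 175/176 = 0.994318
Step 2: As n -> infinity, f_n(x) = x^(1/n) -> 1 for x in (0,1], and f_n is increasing in n.
By MCT, lim_n integral(f_n) = integral(lim_n f_n) = integral(1, 0, 1) = 1.
Step 3: Verify convergence: 175/176 = 0.994318 -> 1


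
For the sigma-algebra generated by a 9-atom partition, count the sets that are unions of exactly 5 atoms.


Each element of F is a union of some subset of the 9 atoms.
Elements that are unions of exactly 5 atoms correspond to 5-element subsets of the 9 atoms.
Count = C(9, 5) = 9! / (5! * 4!) = 126.


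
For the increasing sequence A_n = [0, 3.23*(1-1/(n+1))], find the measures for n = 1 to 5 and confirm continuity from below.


By continuity of measure from below: if A_n increases to A, then m(A_n) -> m(A).
Here A = [0, 3.23], so m(A) = 3.23
Step 1: a_1 = 3.23*(1 - 1/2) = 1.615, m(A_1) = 1.615
Step 2: a_2 = 3.23*(1 - 1/3) = 2.1533, m(A_2) = 2.1533
Step 3: a_3 = 3.23*(1 - 1/4) = 2.4225, m(A_3) = 2.4225
Step 4: a_4 = 3.23*(1 - 1/5) = 2.584, m(A_4) = 2.584
Step 5: a_5 = 3.23*(1 - 1/6) = 2.6917, m(A_5) = 2.6917
Limit: m(A_n) -> m([0,3.23]) = 3.23


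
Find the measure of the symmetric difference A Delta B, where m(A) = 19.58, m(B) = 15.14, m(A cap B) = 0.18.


m(A Delta B) = m(A) + m(B) - 2*m(A n B)
= 19.58 + 15.14 - 2*0.18
= 19.58 + 15.14 - 0.36
= 34.36


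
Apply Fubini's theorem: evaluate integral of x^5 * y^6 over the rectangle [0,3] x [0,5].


By Fubini's theorem, the double integral factors as a product of single integrals:
Step 1: integral_0^3 x^5 dx = [x^6/6] from 0 to 3
     = 3^6/6 = 121.5
Step 2: integral_0^5 y^6 dy = [y^7/7] from 0 to 5
     = 5^7/7 = 11160.714286
Step 3: Double integral = 121.5 * 11160.714286 = 1.356027e+06


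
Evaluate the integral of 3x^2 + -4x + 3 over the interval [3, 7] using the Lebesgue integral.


The Lebesgue integral of a Riemann-integrable function agrees with the Riemann integral.
Antiderivative F(x) = (3/3)x^3 + (-4/2)x^2 + 3x
F(7) = (3/3)*7^3 + (-4/2)*7^2 + 3*7
     = (3/3)*343 + (-4/2)*49 + 3*7
     = 343 + -98 + 21
     = 266
F(3) = 18
Integral = F(7) - F(3) = 266 - 18 = 248


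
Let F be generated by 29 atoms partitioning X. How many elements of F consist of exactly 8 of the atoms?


Each element of F is a union of some subset of the 29 atoms.
Elements that are unions of exactly 8 atoms correspond to 8-element subsets of the 29 atoms.
Count = C(29, 8) = 29! / (8! * 21!) = 4292145.


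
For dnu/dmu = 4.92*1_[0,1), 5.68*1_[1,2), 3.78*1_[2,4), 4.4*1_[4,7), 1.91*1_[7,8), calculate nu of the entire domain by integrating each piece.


Integrate each piece of the Radon-Nikodym derivative:
Step 1: integral_0^1 4.92 dx = 4.92*(1-0) = 4.92*1 = 4.92
Step 2: integral_1^2 5.68 dx = 5.68*(2-1) = 5.68*1 = 5.68
Step 3: integral_2^4 3.78 dx = 3.78*(4-2) = 3.78*2 = 7.56
Step 4: integral_4^7 4.4 dx = 4.4*(7-4) = 4.4*3 = 13.2
Step 5: integral_7^8 1.91 dx = 1.91*(8-7) = 1.91*1 = 1.91
Total: 4.92 + 5.68 + 7.56 + 13.2 + 1.91 = 33.27


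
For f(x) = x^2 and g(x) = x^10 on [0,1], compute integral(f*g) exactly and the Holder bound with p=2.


Step 1: Exact integral of f*g = integral(x^12, 0, 1) = 1/13
     = 0.076923
Step 2: Holder bound with p=2, q=2:
  ||f||_p = (integral x^4 dx)^(1/2) = (1/5)^(1/2) = 0.447214
  ||g||_q = (integral x^20 dx)^(1/2) = (1/21)^(1/2) = 0.218218
Step 3: Holder bound = ||f||_p * ||g||_q = 0.447214 * 0.218218 = 0.09759
Verification: 0.076923 <= 0.09759 (Holder holds)


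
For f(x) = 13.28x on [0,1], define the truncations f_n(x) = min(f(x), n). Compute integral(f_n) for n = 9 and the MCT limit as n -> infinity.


f(x) = 13.28x on [0,1]; f_n(x) = min(13.28x, n). At n = 9:
Step 1: f(x) reaches 9 at x = 9/13.28 = 0.677711
Step 2: integral(f_9) = integral(13.28x, 0, 0.677711) + integral(9, 0.677711, 1)
       = 13.28*0.677711^2/2 + 9*(1 - 0.677711)
       = 3.049699 + 2.900602
       = 5.950301
Step 3: As n -> infinity, f_n increases to f, so by MCT integral(f_n) -> integral(f) = 13.28/2 = 6.64.
Convergence: integral(f_9) = 5.950301 -> 6.64 as n -> infinity


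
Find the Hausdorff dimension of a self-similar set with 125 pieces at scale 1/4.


For a self-similar set with N copies scaled by 1/r:
dim_H = log(N)/log(r) = log(125)/log(4)
= 4.828314/1.386294
= 3.482892


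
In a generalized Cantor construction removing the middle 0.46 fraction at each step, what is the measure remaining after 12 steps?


Step 1: At each step, fraction remaining = 1 - 0.46 = 0.54
Step 2: After 12 steps, measure = (0.54)^12
Result = 6.147876e-04


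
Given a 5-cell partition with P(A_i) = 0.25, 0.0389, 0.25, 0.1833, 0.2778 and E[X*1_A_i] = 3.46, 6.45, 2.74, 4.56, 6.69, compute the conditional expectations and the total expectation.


For each cell A_i: E[X|A_i] = E[X*1_A_i] / P(A_i)
Step 1: E[X|A_1] = 3.46 / 0.25 = 13.84
Step 2: E[X|A_2] = 6.45 / 0.0389 = 165.809769
Step 3: E[X|A_3] = 2.74 / 0.25 = 10.96
Step 4: E[X|A_4] = 4.56 / 0.1833 = 24.87725
Step 5: E[X|A_5] = 6.69 / 0.2778 = 24.082073
Verification: E[X] = sum E[X*1_A_i] = 3.46 + 6.45 + 2.74 + 4.56 + 6.69 = 23.9


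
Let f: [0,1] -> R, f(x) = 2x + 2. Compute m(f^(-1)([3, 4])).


f^(-1)([3, 4]) = {x : 3 <= 2x + 2 <= 4}
Solving: (3 - 2)/2 <= x <= (4 - 2)/2
= [0.5, 1]
Intersecting with [0,1]: [0.5, 1]
Measure = 1 - 0.5 = 0.5


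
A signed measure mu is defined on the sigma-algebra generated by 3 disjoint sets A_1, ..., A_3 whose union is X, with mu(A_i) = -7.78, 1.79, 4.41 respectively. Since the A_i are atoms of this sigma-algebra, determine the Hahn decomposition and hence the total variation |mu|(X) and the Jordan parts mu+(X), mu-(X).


Step 1: Every measurable set is a union of atoms (the cells / points), so a Hahn decomposition is
  obtained by grouping atoms by sign: P = union of atoms with mu > 0, N = union of the remaining atoms.
  Atoms in P (indices): 2, 3;  atoms in N (indices): 1
  Positive values: 1.79, 4.41
  Negative values: -7.78
Step 2: mu+(X) = mu(P) = sum of positive atom values = 6.2
Step 3: mu-(X) = -mu(N) = sum of |negative atom values| = 7.78
Step 4: |mu|(X) = mu+(X) + mu-(X) = 6.2 + 7.78 = 13.98


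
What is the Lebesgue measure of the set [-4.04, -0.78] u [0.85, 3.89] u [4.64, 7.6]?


For pairwise disjoint intervals, m(union) = sum of lengths.
= (-0.78 - -4.04) + (3.89 - 0.85) + (7.6 - 4.64)
= 3.26 + 3.04 + 2.96
= 9.26


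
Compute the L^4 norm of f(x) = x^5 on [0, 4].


Step 1: ||f||_4 = (integral_0^4 |x^5|^4 dx)^(1/4)
     = (integral_0^4 x^20 dx)^(1/4)
Step 2: integral_0^4 x^20 dx = [x^21/(21)] from 0 to 4 = 4^21/21
     = 4398046511104/21 = 2.094308e+11
Step 3: ||f||_4 = (2.094308e+11)^(1/4) = 676.488052


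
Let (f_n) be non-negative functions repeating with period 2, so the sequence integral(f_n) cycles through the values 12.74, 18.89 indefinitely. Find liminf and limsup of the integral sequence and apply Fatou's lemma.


The sequence (integral(f_n)) is periodic with period 2, repeating the values 12.74, 18.89 indefinitely.
Step 1: For a periodic sequence, every tail (a_m, a_(m+1), ...) contains all 2 period values infinitely often.
Step 2: Hence inf of every tail = min of the period values = min(12.74, 18.89) = 12.74.
        liminf_n integral(f_n) = sup over m of (inf of tail from m) = 12.74.
Step 3: Similarly sup of every tail = max of the period values = 18.89.
        limsup_n integral(f_n) = 18.89.
Step 4: Fatou's lemma: integral(liminf_n f_n) <= liminf_n integral(f_n) = 12.74.
        So the integral of the pointwise liminf is at most 12.74.


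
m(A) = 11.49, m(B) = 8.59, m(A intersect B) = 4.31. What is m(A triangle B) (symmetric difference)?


m(A Delta B) = m(A) + m(B) - 2*m(A n B)
= 11.49 + 8.59 - 2*4.31
= 11.49 + 8.59 - 8.62
= 11.46


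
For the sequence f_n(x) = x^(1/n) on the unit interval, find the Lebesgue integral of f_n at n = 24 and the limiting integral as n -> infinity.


At n = 24: f_24(x) = x^(1/24).
Step 1: integral(x^(1/24), 0, 1) = [x^(1/24+1) / (1/24+1)] from 0 to 1
     = 1 / (1/24 + 1) = 1 / ((24+1)/24) = 24/(24+1)
     = 24/25 = 0.96
Step 2: As n -> infinity, f_n(x) = x^(1/n) -> 1 for x in (0,1], and f_n is increasing in n.
By MCT, lim_n integral(f_n) = integral(lim_n f_n) = integral(1, 0, 1) = 1.
Step 3: Verify convergence: 24/25 = 0.96 -> 1


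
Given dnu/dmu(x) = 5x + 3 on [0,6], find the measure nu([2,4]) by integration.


nu(A) = integral_A (dnu/dmu) dmu = integral_2^4 (5x + 3) dx
Step 1: Antiderivative F(x) = (5/2)x^2 + 3x
Step 2: F(4) = (5/2)*4^2 + 3*4 = 40 + 12 = 52
Step 3: F(2) = (5/2)*2^2 + 3*2 = 10 + 6 = 16
Step 4: nu([2,4]) = F(4) - F(2) = 52 - 16 = 36


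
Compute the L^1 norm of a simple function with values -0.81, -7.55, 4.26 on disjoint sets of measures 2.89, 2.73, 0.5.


Step 1: Compute |f_i|^1 for each value:
  |-0.81|^1 = 0.81
  |-7.55|^1 = 7.55
  |4.26|^1 = 4.26
Step 2: Multiply by measures and sum:
  0.81 * 2.89 = 2.3409
  7.55 * 2.73 = 20.6115
  4.26 * 0.5 = 2.13
Sum = 2.3409 + 20.6115 + 2.13 = 25.0824
Step 3: Take the p-th root:
||f||_1 = (25.0824)^(1/1) = 25.0824


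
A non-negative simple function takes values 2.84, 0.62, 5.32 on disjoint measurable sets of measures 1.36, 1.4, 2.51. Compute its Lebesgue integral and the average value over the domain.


Step 1: Integral = sum(value_i * measure_i)
= 2.84*1.36 + 0.62*1.4 + 5.32*2.51
= 3.8624 + 0.868 + 13.3532
= 18.0836
Step 2: Total measure of domain = 1.36 + 1.4 + 2.51 = 5.27
Step 3: Average value = 18.0836 / 5.27 = 3.431423


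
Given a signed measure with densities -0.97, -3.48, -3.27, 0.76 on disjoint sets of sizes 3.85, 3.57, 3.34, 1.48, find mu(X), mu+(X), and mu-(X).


Step 1: Compute signed measure on each set:
  Set 1: -0.97 * 3.85 = -3.7345
  Set 2: -3.48 * 3.57 = -12.4236
  Set 3: -3.27 * 3.34 = -10.9218
  Set 4: 0.76 * 1.48 = 1.1248
Step 2: Total signed measure = (-3.7345) + (-12.4236) + (-10.9218) + (1.1248)
     = -25.9551
Step 3: Positive part mu+(X) = sum of positive contributions = 1.1248
Step 4: Negative part mu-(X) = |sum of negative contributions| = 27.0799


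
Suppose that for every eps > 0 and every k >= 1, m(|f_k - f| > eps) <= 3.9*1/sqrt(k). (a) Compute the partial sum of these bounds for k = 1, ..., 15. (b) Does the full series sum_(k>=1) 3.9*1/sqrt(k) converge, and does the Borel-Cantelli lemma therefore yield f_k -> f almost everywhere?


Step 1: List the terms 3.9*1/sqrt(k) for k = 1 to 15:
  k=1: 3.9
  k=2: 2.757716
  k=3: 2.251666
  k=4: 1.95
  k=5: 1.744133
  k=6: 1.592168
  k=7: 1.474061
  k=8: 1.378858
  k=9: 1.3
  k=10: 1.233288
  k=11: 1.175894
  k=12: 1.125833
  k=13: 1.081665
  k=14: 1.042319
  k=15: 1.006976
Step 2: Partial sum = 3.9 + 2.757716 + 2.251666 + 1.95 + 1.744133 + 1.592168 + 1.474061 + 1.378858 + 1.3 + 1.233288 + 1.175894 + 1.125833 + 1.081665 + 1.042319 + 1.006976
     = 25.014579
Step 3: The full series sum_(k>=1) 3.9*1/sqrt(k) diverges (p-series with p = 1/2 <= 1; a nonzero constant multiple of a divergent series diverges).
Step 4: The (first) Borel-Cantelli lemma requires a summable sequence of measures, so it does not apply here;
        from this bound alone no conclusion about a.e. convergence can be drawn (convergence in measure still
        gives an a.e.-convergent subsequence, but not a.e. convergence of the whole sequence).
Conclusion: series diverges; Borel-Cantelli is inconclusive about a.e. convergence of f_k.


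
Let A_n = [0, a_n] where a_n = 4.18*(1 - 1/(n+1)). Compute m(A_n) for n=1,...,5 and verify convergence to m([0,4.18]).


By continuity of measure from below: if A_n increases to A, then m(A_n) -> m(A).
Here A = [0, 4.18], so m(A) = 4.18
Step 1: a_1 = 4.18*(1 - 1/2) = 2.09, m(A_1) = 2.09
Step 2: a_2 = 4.18*(1 - 1/3) = 2.7867, m(A_2) = 2.7867
Step 3: a_3 = 4.18*(1 - 1/4) = 3.135, m(A_3) = 3.135
Step 4: a_4 = 4.18*(1 - 1/5) = 3.344, m(A_4) = 3.344
Step 5: a_5 = 4.18*(1 - 1/6) = 3.4833, m(A_5) = 3.4833
Limit: m(A_n) -> m([0,4.18]) = 4.18


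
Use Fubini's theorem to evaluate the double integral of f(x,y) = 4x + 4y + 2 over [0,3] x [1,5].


By Fubini, integrate in x first, then y.
Step 1: Fix y, integrate over x in [0,3]:
  integral(4x + 4y + 2, x=0..3)
  = 4*(3^2 - 0^2)/2 + (4y + 2)*(3 - 0)
  = 18 + (4y + 2)*3
  = 18 + 12y + 6
  = 24 + 12y
Step 2: Integrate over y in [1,5]:
  integral(24 + 12y, y=1..5)
  = 24*4 + 12*(5^2 - 1^2)/2
  = 96 + 144
  = 240


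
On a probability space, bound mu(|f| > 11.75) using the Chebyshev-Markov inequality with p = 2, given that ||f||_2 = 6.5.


Chebyshev/Markov inequality: mu(|f| > eps) <= (||f||_p / eps)^p
Step 1: ||f||_2 / eps = 6.5 / 11.75 = 0.553191
Step 2: Raise to power p = 2:
  (0.553191)^2 = 0.306021
Step 3: Therefore mu(|f| > 11.75) <= 0.306021


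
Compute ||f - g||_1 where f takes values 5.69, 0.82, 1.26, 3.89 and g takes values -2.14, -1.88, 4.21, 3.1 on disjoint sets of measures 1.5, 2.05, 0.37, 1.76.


Step 1: Compute differences f_i - g_i:
  5.69 - -2.14 = 7.83
  0.82 - -1.88 = 2.7
  1.26 - 4.21 = -2.95
  3.89 - 3.1 = 0.79
Step 2: Compute |diff|^1 * measure for each set:
  |7.83|^1 * 1.5 = 7.83 * 1.5 = 11.745
  |2.7|^1 * 2.05 = 2.7 * 2.05 = 5.535
  |-2.95|^1 * 0.37 = 2.95 * 0.37 = 1.0915
  |0.79|^1 * 1.76 = 0.79 * 1.76 = 1.3904
Step 3: Sum = 19.7619
Step 4: ||f-g||_1 = (19.7619)^(1/1) = 19.7619


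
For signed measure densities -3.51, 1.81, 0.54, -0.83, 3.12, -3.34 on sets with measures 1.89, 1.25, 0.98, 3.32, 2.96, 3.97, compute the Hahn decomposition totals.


Step 1: Compute signed measure on each set:
  Set 1: -3.51 * 1.89 = -6.6339
  Set 2: 1.81 * 1.25 = 2.2625
  Set 3: 0.54 * 0.98 = 0.5292
  Set 4: -0.83 * 3.32 = -2.7556
  Set 5: 3.12 * 2.96 = 9.2352
  Set 6: -3.34 * 3.97 = -13.2598
Step 2: Total signed measure = (-6.6339) + (2.2625) + (0.5292) + (-2.7556) + (9.2352) + (-13.2598)
     = -10.6224
Step 3: Positive part mu+(X) = sum of positive contributions = 12.0269
Step 4: Negative part mu-(X) = |sum of negative contributions| = 22.6493


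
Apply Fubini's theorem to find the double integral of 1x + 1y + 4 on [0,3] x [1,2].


By Fubini, integrate in x first, then y.
Step 1: Fix y, integrate over x in [0,3]:
  integral(1x + 1y + 4, x=0..3)
  = 1*(3^2 - 0^2)/2 + (1y + 4)*(3 - 0)
  = 4.5 + (1y + 4)*3
  = 4.5 + 3y + 12
  = 16.5 + 3y
Step 2: Integrate over y in [1,2]:
  integral(16.5 + 3y, y=1..2)
  = 16.5*1 + 3*(2^2 - 1^2)/2
  = 16.5 + 4.5
  = 21


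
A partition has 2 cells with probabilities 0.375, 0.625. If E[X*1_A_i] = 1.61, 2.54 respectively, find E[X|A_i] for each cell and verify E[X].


For each cell A_i: E[X|A_i] = E[X*1_A_i] / P(A_i)
Step 1: E[X|A_1] = 1.61 / 0.375 = 4.293333
Step 2: E[X|A_2] = 2.54 / 0.625 = 4.064
Verification: E[X] = sum E[X*1_A_i] = 1.61 + 2.54 = 4.15


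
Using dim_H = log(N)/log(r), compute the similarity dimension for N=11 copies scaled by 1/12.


For a self-similar set with N copies scaled by 1/r:
dim_H = log(N)/log(r) = log(11)/log(12)
= 2.397895/2.484907
= 0.964984


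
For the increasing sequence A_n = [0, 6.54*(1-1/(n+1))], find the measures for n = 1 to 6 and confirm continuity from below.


By continuity of measure from below: if A_n increases to A, then m(A_n) -> m(A).
Here A = [0, 6.54], so m(A) = 6.54
Step 1: a_1 = 6.54*(1 - 1/2) = 3.27, m(A_1) = 3.27
Step 2: a_2 = 6.54*(1 - 1/3) = 4.36, m(A_2) = 4.36
Step 3: a_3 = 6.54*(1 - 1/4) = 4.905, m(A_3) = 4.905
Step 4: a_4 = 6.54*(1 - 1/5) = 5.232, m(A_4) = 5.232
Step 5: a_5 = 6.54*(1 - 1/6) = 5.45, m(A_5) = 5.45
Step 6: a_6 = 6.54*(1 - 1/7) = 5.6057, m(A_6) = 5.6057
Limit: m(A_n) -> m([0,6.54]) = 6.54


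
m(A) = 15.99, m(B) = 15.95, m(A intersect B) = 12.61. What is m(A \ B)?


m(A \ B) = m(A) - m(A n B)
= 15.99 - 12.61
= 3.38


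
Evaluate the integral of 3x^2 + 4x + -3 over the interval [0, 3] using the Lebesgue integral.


The Lebesgue integral of a Riemann-integrable function agrees with the Riemann integral.
Antiderivative F(x) = (3/3)x^3 + (4/2)x^2 + -3x
F(3) = (3/3)*3^3 + (4/2)*3^2 + -3*3
     = (3/3)*27 + (4/2)*9 + -3*3
     = 27 + 18 + -9
     = 36
F(0) = 0.0
Integral = F(3) - F(0) = 36 - 0.0 = 36


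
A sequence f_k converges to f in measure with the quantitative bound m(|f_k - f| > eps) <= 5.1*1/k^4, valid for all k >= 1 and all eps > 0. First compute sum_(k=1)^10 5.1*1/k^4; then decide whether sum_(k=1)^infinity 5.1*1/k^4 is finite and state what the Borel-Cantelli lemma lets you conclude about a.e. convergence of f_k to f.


Step 1: List the terms 5.1*1/k^4 for k = 1 to 10:
  k=1: 5.1
  k=2: 0.31875
  k=3: 0.062963
  k=4: 0.019922
  k=5: 0.00816
  k=6: 0.003935
  k=7: 0.002124
  k=8: 0.001245
  k=9: 7.773205e-04
  k=10: 5.100000e-04
Step 2: Partial sum = 5.1 + 0.31875 + 0.062963 + 0.019922 + 0.00816 + 0.003935 + 0.002124 + 0.001245 + 7.773205e-04 + 5.100000e-04
     = 5.518387
Step 3: The full series sum_(k>=1) 5.1*1/k^4 converges (p-series with p = 4 > 1; a constant multiple of a convergent series converges).
Step 4: Fix eps > 0. Since sum_k m(|f_k - f| > eps) < infinity, the Borel-Cantelli lemma gives
        m(limsup_k {|f_k - f| > eps}) = 0, i.e. for a.e. x, |f_k(x) - f(x)| <= eps for all large k.
        Applying this with eps = 1/j for j = 1, 2, ... and intersecting the countably many full-measure sets,
        for a.e. x we get limsup_k |f_k(x) - f(x)| <= 1/j for every j, hence f_k -> f almost everywhere.
Conclusion: series converges; Borel-Cantelli yields f_k -> f a.e.


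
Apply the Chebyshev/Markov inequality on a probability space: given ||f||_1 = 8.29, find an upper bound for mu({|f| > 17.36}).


Chebyshev/Markov inequality: mu(|f| > eps) <= (||f||_p / eps)^p
Step 1: ||f||_1 / eps = 8.29 / 17.36 = 0.477535
Step 2: Raise to power p = 1:
  (0.477535)^1 = 0.477535
Step 3: Therefore mu(|f| > 17.36) <= 0.477535


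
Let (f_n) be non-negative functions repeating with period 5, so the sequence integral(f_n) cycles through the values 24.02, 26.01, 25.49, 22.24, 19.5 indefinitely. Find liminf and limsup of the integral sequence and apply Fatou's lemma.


The sequence (integral(f_n)) is periodic with period 5, repeating the values 24.02, 26.01, 25.49, 22.24, 19.5 indefinitely.
Step 1: For a periodic sequence, every tail (a_m, a_(m+1), ...) contains all 5 period values infinitely often.
Step 2: Hence inf of every tail = min of the period values = min(24.02, 26.01, 25.49, 22.24, 19.5) = 19.5.
        liminf_n integral(f_n) = sup over m of (inf of tail from m) = 19.5.
Step 3: Similarly sup of every tail = max of the period values = 26.01.
        limsup_n integral(f_n) = 26.01.
Step 4: Fatou's lemma: integral(liminf_n f_n) <= liminf_n integral(f_n) = 19.5.
        So the integral of the pointwise liminf is at most 19.5.


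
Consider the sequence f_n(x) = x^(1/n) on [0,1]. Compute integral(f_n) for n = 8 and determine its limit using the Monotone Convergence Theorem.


At n = 8: f_8(x) = x^(1/8).
Step 1: integral(x^(1/8), 0, 1) = [x^(1/8+1) / (1/8+1)] from 0 to 1
     = 1 / (1/8 + 1) = 1 / ((8+1)/8) = 8/(8+1)
     = 8/9 = 0.888889
Step 2: As n -> infinity, f_n(x) = x^(1/n) -> 1 for x in (0,1], and f_n is increasing in n.
By MCT, lim_n integral(f_n) = integral(lim_n f_n) = integral(1, 0, 1) = 1.
Step 3: Verify convergence: 8/9 = 0.888889 -> 1


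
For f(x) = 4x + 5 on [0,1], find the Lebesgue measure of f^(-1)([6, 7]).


f^(-1)([6, 7]) = {x : 6 <= 4x + 5 <= 7}
Solving: (6 - 5)/4 <= x <= (7 - 5)/4
= [0.25, 0.5]
Intersecting with [0,1]: [0.25, 0.5]
Measure = 0.5 - 0.25 = 0.25


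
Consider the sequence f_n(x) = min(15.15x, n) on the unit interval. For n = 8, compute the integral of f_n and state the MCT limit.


f(x) = 15.15x on [0,1]; f_n(x) = min(15.15x, n). At n = 8:
Step 1: f(x) reaches 8 at x = 8/15.15 = 0.528053
Step 2: integral(f_8) = integral(15.15x, 0, 0.528053) + integral(8, 0.528053, 1)
       = 15.15*0.528053^2/2 + 8*(1 - 0.528053)
       = 2.112211 + 3.775578
       = 5.887789
Step 3: As n -> infinity, f_n increases to f, so by MCT integral(f_n) -> integral(f) = 15.15/2 = 7.575.
Convergence: integral(f_8) = 5.887789 -> 7.575 as n -> infinity


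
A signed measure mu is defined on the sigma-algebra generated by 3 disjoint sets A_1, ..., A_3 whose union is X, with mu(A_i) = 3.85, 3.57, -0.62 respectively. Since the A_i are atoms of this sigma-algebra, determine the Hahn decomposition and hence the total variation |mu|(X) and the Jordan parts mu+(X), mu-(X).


Step 1: Every measurable set is a union of atoms (the cells / points), so a Hahn decomposition is
  obtained by grouping atoms by sign: P = union of atoms with mu > 0, N = union of the remaining atoms.
  Atoms in P (indices): 1, 2;  atoms in N (indices): 3
  Positive values: 3.85, 3.57
  Negative values: -0.62
Step 2: mu+(X) = mu(P) = sum of positive atom values = 7.42
Step 3: mu-(X) = -mu(N) = sum of |negative atom values| = 0.62
Step 4: |mu|(X) = mu+(X) + mu-(X) = 7.42 + 0.62 = 8.04


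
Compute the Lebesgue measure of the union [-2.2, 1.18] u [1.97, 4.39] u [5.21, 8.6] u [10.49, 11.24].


For pairwise disjoint intervals, m(union) = sum of lengths.
= (1.18 - -2.2) + (4.39 - 1.97) + (8.6 - 5.21) + (11.24 - 10.49)
= 3.38 + 2.42 + 3.39 + 0.75
= 9.94


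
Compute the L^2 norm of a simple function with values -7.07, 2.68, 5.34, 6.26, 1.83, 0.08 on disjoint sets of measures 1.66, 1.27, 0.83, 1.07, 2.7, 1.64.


Step 1: Compute |f_i|^2 for each value:
  |-7.07|^2 = 49.9849
  |2.68|^2 = 7.1824
  |5.34|^2 = 28.5156
  |6.26|^2 = 39.1876
  |1.83|^2 = 3.3489
  |0.08|^2 = 0.0064
Step 2: Multiply by measures and sum:
  49.9849 * 1.66 = 82.974934
  7.1824 * 1.27 = 9.121648
  28.5156 * 0.83 = 23.667948
  39.1876 * 1.07 = 41.930732
  3.3489 * 2.7 = 9.04203
  0.0064 * 1.64 = 0.010496
Sum = 82.974934 + 9.121648 + 23.667948 + 41.930732 + 9.04203 + 0.010496 = 166.747788
Step 3: Take the p-th root:
||f||_2 = (166.747788)^(1/2) = 12.913086


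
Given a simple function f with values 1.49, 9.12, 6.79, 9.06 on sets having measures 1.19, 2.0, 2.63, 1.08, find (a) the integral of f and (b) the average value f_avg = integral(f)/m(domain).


Step 1: Integral = sum(value_i * measure_i)
= 1.49*1.19 + 9.12*2.0 + 6.79*2.63 + 9.06*1.08
= 1.7731 + 18.24 + 17.8577 + 9.7848
= 47.6556
Step 2: Total measure of domain = 1.19 + 2.0 + 2.63 + 1.08 = 6.9
Step 3: Average value = 47.6556 / 6.9 = 6.906609


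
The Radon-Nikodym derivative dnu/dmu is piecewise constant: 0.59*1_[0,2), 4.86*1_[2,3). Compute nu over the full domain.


Integrate each piece of the Radon-Nikodym derivative:
Step 1: integral_0^2 0.59 dx = 0.59*(2-0) = 0.59*2 = 1.18
Step 2: integral_2^3 4.86 dx = 4.86*(3-2) = 4.86*1 = 4.86
Total: 1.18 + 4.86 = 6.04


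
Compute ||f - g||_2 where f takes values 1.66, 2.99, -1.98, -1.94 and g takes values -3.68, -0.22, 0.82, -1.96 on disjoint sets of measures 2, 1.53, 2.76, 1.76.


Step 1: Compute differences f_i - g_i:
  1.66 - -3.68 = 5.34
  2.99 - -0.22 = 3.21
  -1.98 - 0.82 = -2.8
  -1.94 - -1.96 = 0.02
Step 2: Compute |diff|^2 * measure for each set:
  |5.34|^2 * 2 = 28.5156 * 2 = 57.0312
  |3.21|^2 * 1.53 = 10.3041 * 1.53 = 15.765273
  |-2.8|^2 * 2.76 = 7.84 * 2.76 = 21.6384
  |0.02|^2 * 1.76 = 4.000000e-04 * 1.76 = 7.040000e-04
Step 3: Sum = 94.435577
Step 4: ||f-g||_2 = (94.435577)^(1/2) = 9.717797


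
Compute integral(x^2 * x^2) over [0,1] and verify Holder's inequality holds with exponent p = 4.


Step 1: Exact integral of f*g = integral(x^4, 0, 1) = 1/5
     = 0.2
Step 2: Holder bound with p=4, q=1.333333:
  ||f||_p = (integral x^8 dx)^(1/4) = (1/9)^(1/4) = 0.57735
  ||g||_q = (integral x^2.666667 dx)^(1/1.333333) = (1/3.666667)^(1/1.333333) = 0.377395
Step 3: Holder bound = ||f||_p * ||g||_q = 0.57735 * 0.377395 = 0.217889
Verification: 0.2 <= 0.217889 (Holder holds)


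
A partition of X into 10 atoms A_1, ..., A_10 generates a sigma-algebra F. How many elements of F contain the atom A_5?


Each element of F is a union of some subset S of the 10 atoms.
The element contains A_5 iff A_5 is in S.
So we count subsets S of {A_1,...,A_10} with A_5 in S: choose freely among the other 9 atoms.
Count = 2^(10-1) = 2^9 = 512.


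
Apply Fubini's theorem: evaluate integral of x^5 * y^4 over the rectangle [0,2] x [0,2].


By Fubini's theorem, the double integral factors as a product of single integrals:
Step 1: integral_0^2 x^5 dx = [x^6/6] from 0 to 2
     = 2^6/6 = 10.666667
Step 2: integral_0^2 y^4 dy = [y^5/5] from 0 to 2
     = 2^5/5 = 6.4
Step 3: Double integral = 10.666667 * 6.4 = 68.266667


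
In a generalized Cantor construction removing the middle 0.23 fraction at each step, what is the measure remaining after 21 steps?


Step 1: At each step, fraction remaining = 1 - 0.23 = 0.77
Step 2: After 21 steps, measure = (0.77)^21
Result = 0.004133


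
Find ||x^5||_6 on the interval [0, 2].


Step 1: ||f||_6 = (integral_0^2 |x^5|^6 dx)^(1/6)
     = (integral_0^2 x^30 dx)^(1/6)
Step 2: integral_0^2 x^30 dx = [x^31/(31)] from 0 to 2 = 2^31/31
     = 2147483648/31 = 6.927367e+07
Step 3: ||f||_6 = (6.927367e+07)^(1/6) = 20.265688


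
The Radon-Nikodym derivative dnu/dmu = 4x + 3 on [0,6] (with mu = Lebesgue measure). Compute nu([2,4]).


nu(A) = integral_A (dnu/dmu) dmu = integral_2^4 (4x + 3) dx
Step 1: Antiderivative F(x) = (4/2)x^2 + 3x
Step 2: F(4) = (4/2)*4^2 + 3*4 = 32 + 12 = 44
Step 3: F(2) = (4/2)*2^2 + 3*2 = 8 + 6 = 14
Step 4: nu([2,4]) = F(4) - F(2) = 44 - 14 = 30


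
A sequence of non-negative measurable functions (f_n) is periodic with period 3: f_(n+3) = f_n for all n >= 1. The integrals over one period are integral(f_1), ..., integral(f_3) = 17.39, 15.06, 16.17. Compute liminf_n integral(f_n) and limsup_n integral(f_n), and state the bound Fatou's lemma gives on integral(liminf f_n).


The sequence (integral(f_n)) is periodic with period 3, repeating the values 17.39, 15.06, 16.17 indefinitely.
Step 1: For a periodic sequence, every tail (a_m, a_(m+1), ...) contains all 3 period values infinitely often.
Step 2: Hence inf of every tail = min of the period values = min(17.39, 15.06, 16.17) = 15.06.
        liminf_n integral(f_n) = sup over m of (inf of tail from m) = 15.06.
Step 3: Similarly sup of every tail = max of the period values = 17.39.
        limsup_n integral(f_n) = 17.39.
Step 4: Fatou's lemma: integral(liminf_n f_n) <= liminf_n integral(f_n) = 15.06.
        So the integral of the pointwise liminf is at most 15.06.


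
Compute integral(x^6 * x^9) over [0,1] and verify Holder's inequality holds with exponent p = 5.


Step 1: Exact integral of f*g = integral(x^15, 0, 1) = 1/16
     = 0.0625
Step 2: Holder bound with p=5, q=1.25:
  ||f||_p = (integral x^30 dx)^(1/5) = (1/31)^(1/5) = 0.503185
  ||g||_q = (integral x^11.25 dx)^(1/1.25) = (1/12.25)^(1/1.25) = 0.134738
Step 3: Holder bound = ||f||_p * ||g||_q = 0.503185 * 0.134738 = 0.067798
Verification: 0.0625 <= 0.067798 (Holder holds)


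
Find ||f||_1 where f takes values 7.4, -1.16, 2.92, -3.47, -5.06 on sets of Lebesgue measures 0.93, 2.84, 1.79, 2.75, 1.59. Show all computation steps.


Step 1: Compute |f_i|^1 for each value:
  |7.4|^1 = 7.4
  |-1.16|^1 = 1.16
  |2.92|^1 = 2.92
  |-3.47|^1 = 3.47
  |-5.06|^1 = 5.06
Step 2: Multiply by measures and sum:
  7.4 * 0.93 = 6.882
  1.16 * 2.84 = 3.2944
  2.92 * 1.79 = 5.2268
  3.47 * 2.75 = 9.5425
  5.06 * 1.59 = 8.0454
Sum = 6.882 + 3.2944 + 5.2268 + 9.5425 + 8.0454 = 32.9911
Step 3: Take the p-th root:
||f||_1 = (32.9911)^(1/1) = 32.9911


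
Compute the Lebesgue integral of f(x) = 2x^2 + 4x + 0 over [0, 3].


The Lebesgue integral of a Riemann-integrable function agrees with the Riemann integral.
Antiderivative F(x) = (2/3)x^3 + (4/2)x^2 + 0x
F(3) = (2/3)*3^3 + (4/2)*3^2 + 0*3
     = (2/3)*27 + (4/2)*9 + 0*3
     = 18 + 18 + 0
     = 36
F(0) = 0.0
Integral = F(3) - F(0) = 36 - 0.0 = 36


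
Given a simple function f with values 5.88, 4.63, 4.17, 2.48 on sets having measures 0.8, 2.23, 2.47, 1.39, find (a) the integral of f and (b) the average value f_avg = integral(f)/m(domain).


Step 1: Integral = sum(value_i * measure_i)
= 5.88*0.8 + 4.63*2.23 + 4.17*2.47 + 2.48*1.39
= 4.704 + 10.3249 + 10.2999 + 3.4472
= 28.776
Step 2: Total measure of domain = 0.8 + 2.23 + 2.47 + 1.39 = 6.89
Step 3: Average value = 28.776 / 6.89 = 4.176488


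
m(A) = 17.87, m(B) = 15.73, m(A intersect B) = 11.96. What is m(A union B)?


By inclusion-exclusion: m(A u B) = m(A) + m(B) - m(A n B)
= 17.87 + 15.73 - 11.96
= 21.64


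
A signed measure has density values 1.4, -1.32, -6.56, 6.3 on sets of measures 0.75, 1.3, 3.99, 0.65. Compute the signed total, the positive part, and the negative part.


Step 1: Compute signed measure on each set:
  Set 1: 1.4 * 0.75 = 1.05
  Set 2: -1.32 * 1.3 = -1.716
  Set 3: -6.56 * 3.99 = -26.1744
  Set 4: 6.3 * 0.65 = 4.095
Step 2: Total signed measure = (1.05) + (-1.716) + (-26.1744) + (4.095)
     = -22.7454
Step 3: Positive part mu+(X) = sum of positive contributions = 5.145
Step 4: Negative part mu-(X) = |sum of negative contributions| = 27.8904


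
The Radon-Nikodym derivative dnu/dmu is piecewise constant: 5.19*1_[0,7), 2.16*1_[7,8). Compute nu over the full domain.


Integrate each piece of the Radon-Nikodym derivative:
Step 1: integral_0^7 5.19 dx = 5.19*(7-0) = 5.19*7 = 36.33
Step 2: integral_7^8 2.16 dx = 2.16*(8-7) = 2.16*1 = 2.16
Total: 36.33 + 2.16 = 38.49


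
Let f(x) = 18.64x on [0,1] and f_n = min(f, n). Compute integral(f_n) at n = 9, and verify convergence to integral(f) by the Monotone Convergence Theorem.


f(x) = 18.64x on [0,1]; f_n(x) = min(18.64x, n). At n = 9:
Step 1: f(x) reaches 9 at x = 9/18.64 = 0.482833
Step 2: integral(f_9) = integral(18.64x, 0, 0.482833) + integral(9, 0.482833, 1)
       = 18.64*0.482833^2/2 + 9*(1 - 0.482833)
       = 2.172747 + 4.654506
       = 6.827253
Step 3: As n -> infinity, f_n increases to f, so by MCT integral(f_n) -> integral(f) = 18.64/2 = 9.32.
Convergence: integral(f_9) = 6.827253 -> 9.32 as n -> infinity


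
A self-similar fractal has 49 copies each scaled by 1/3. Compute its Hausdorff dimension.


For a self-similar set with N copies scaled by 1/r:
dim_H = log(N)/log(r) = log(49)/log(3)
= 3.89182/1.098612
= 3.542487


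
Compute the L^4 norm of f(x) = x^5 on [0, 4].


Step 1: ||f||_4 = (integral_0^4 |x^5|^4 dx)^(1/4)
     = (integral_0^4 x^20 dx)^(1/4)
Step 2: integral_0^4 x^20 dx = [x^21/(21)] from 0 to 4 = 4^21/21
     = 4398046511104/21 = 2.094308e+11
Step 3: ||f||_4 = (2.094308e+11)^(1/4) = 676.488052


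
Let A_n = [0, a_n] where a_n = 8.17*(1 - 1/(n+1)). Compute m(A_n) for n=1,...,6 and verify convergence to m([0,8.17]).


By continuity of measure from below: if A_n increases to A, then m(A_n) -> m(A).
Here A = [0, 8.17], so m(A) = 8.17
Step 1: a_1 = 8.17*(1 - 1/2) = 4.085, m(A_1) = 4.085
Step 2: a_2 = 8.17*(1 - 1/3) = 5.4467, m(A_2) = 5.4467
Step 3: a_3 = 8.17*(1 - 1/4) = 6.1275, m(A_3) = 6.1275
Step 4: a_4 = 8.17*(1 - 1/5) = 6.536, m(A_4) = 6.536
Step 5: a_5 = 8.17*(1 - 1/6) = 6.8083, m(A_5) = 6.8083
Step 6: a_6 = 8.17*(1 - 1/7) = 7.0029, m(A_6) = 7.0029
Limit: m(A_n) -> m([0,8.17]) = 8.17


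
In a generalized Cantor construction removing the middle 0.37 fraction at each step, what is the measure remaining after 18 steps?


Step 1: At each step, fraction remaining = 1 - 0.37 = 0.63
Step 2: After 18 steps, measure = (0.63)^18
Result = 2.444161e-04


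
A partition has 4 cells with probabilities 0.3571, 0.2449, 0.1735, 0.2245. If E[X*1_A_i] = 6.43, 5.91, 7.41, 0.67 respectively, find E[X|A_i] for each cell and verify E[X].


For each cell A_i: E[X|A_i] = E[X*1_A_i] / P(A_i)
Step 1: E[X|A_1] = 6.43 / 0.3571 = 18.006161
Step 2: E[X|A_2] = 5.91 / 0.2449 = 24.132299
Step 3: E[X|A_3] = 7.41 / 0.1735 = 42.708934
Step 4: E[X|A_4] = 0.67 / 0.2245 = 2.98441
Verification: E[X] = sum E[X*1_A_i] = 6.43 + 5.91 + 7.41 + 0.67 = 20.42


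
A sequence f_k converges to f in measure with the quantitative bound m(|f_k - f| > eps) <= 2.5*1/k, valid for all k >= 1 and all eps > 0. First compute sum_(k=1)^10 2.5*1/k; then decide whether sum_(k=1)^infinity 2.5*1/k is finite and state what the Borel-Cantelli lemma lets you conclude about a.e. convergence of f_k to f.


Step 1: List the terms 2.5*1/k for k = 1 to 10:
  k=1: 2.5
  k=2: 1.25
  k=3: 0.833333
  k=4: 0.625
  k=5: 0.5
  k=6: 0.416667
  k=7: 0.357143
  k=8: 0.3125
  k=9: 0.277778
  k=10: 0.25
Step 2: Partial sum = 2.5 + 1.25 + 0.833333 + 0.625 + 0.5 + 0.416667 + 0.357143 + 0.3125 + 0.277778 + 0.25
     = 7.322421
Step 3: The full series sum_(k>=1) 2.5*1/k diverges (harmonic series, p = 1; a nonzero constant multiple of a divergent series diverges).
Step 4: The (first) Borel-Cantelli lemma requires a summable sequence of measures, so it does not apply here;
        from this bound alone no conclusion about a.e. convergence can be drawn (convergence in measure still
        gives an a.e.-convergent subsequence, but not a.e. convergence of the whole sequence).
Conclusion: series diverges; Borel-Cantelli is inconclusive about a.e. convergence of f_k.


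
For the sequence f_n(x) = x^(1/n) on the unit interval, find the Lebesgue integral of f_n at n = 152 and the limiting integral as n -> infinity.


At n = 152: f_152(x) = x^(1/152).
Step 1: integral(x^(1/152), 0, 1) = [x^(1/152+1) / (1/152+1)] from 0 to 1
     = 1 / (1/152 + 1) = 1 / ((152+1)/152) = 152/(152+1)
     = 152/153 = 0.993464
Step 2: As n -> infinity, f_n(x) = x^(1/n) -> 1 for x in (0,1], and f_n is increasing in n.
By MCT, lim_n integral(f_n) = integral(lim_n f_n) = integral(1, 0, 1) = 1.
Step 3: Verify convergence: 152/153 = 0.993464 -> 1


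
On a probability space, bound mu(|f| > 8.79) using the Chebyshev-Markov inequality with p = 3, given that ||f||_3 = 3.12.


Chebyshev/Markov inequality: mu(|f| > eps) <= (||f||_p / eps)^p
Step 1: ||f||_3 / eps = 3.12 / 8.79 = 0.354949
Step 2: Raise to power p = 3:
  (0.354949)^3 = 0.04472
Step 3: Therefore mu(|f| > 8.79) <= 0.04472


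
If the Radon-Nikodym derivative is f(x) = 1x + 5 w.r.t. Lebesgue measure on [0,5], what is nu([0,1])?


nu(A) = integral_A (dnu/dmu) dmu = integral_0^1 (1x + 5) dx
Step 1: Antiderivative F(x) = (1/2)x^2 + 5x
Step 2: F(1) = (1/2)*1^2 + 5*1 = 0.5 + 5 = 5.5
Step 3: F(0) = (1/2)*0^2 + 5*0 = 0.0 + 0 = 0.0
Step 4: nu([0,1]) = F(1) - F(0) = 5.5 - 0.0 = 5.5


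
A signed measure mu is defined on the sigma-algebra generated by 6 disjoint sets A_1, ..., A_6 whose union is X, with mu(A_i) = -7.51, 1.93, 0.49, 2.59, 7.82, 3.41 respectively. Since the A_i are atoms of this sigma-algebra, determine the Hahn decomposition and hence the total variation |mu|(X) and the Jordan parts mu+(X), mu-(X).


Step 1: Every measurable set is a union of atoms (the cells / points), so a Hahn decomposition is
  obtained by grouping atoms by sign: P = union of atoms with mu > 0, N = union of the remaining atoms.
  Atoms in P (indices): 2, 3, 4, 5, 6;  atoms in N (indices): 1
  Positive values: 1.93, 0.49, 2.59, 7.82, 3.41
  Negative values: -7.51
Step 2: mu+(X) = mu(P) = sum of positive atom values = 16.24
Step 3: mu-(X) = -mu(N) = sum of |negative atom values| = 7.51
Step 4: |mu|(X) = mu+(X) + mu-(X) = 16.24 + 7.51 = 23.75


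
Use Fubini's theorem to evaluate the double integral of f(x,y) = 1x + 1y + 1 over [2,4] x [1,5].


By Fubini, integrate in x first, then y.
Step 1: Fix y, integrate over x in [2,4]:
  integral(1x + 1y + 1, x=2..4)
  = 1*(4^2 - 2^2)/2 + (1y + 1)*(4 - 2)
  = 6 + (1y + 1)*2
  = 6 + 2y + 2
  = 8 + 2y
Step 2: Integrate over y in [1,5]:
  integral(8 + 2y, y=1..5)
  = 8*4 + 2*(5^2 - 1^2)/2
  = 32 + 24
  = 56


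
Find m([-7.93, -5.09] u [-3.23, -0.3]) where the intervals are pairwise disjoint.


For pairwise disjoint intervals, m(union) = sum of lengths.
= (-5.09 - -7.93) + (-0.3 - -3.23)
= 2.84 + 2.93
= 5.77


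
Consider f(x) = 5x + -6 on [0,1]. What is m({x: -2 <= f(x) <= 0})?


f^(-1)([-2, 0]) = {x : -2 <= 5x + -6 <= 0}
Solving: (-2 - -6)/5 <= x <= (0 - -6)/5
= [0.8, 1.2]
Intersecting with [0,1]: [0.8, 1]
Measure = 1 - 0.8 = 0.2


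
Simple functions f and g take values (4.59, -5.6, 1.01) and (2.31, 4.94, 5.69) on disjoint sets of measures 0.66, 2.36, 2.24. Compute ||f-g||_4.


Step 1: Compute differences f_i - g_i:
  4.59 - 2.31 = 2.28
  -5.6 - 4.94 = -10.54
  1.01 - 5.69 = -4.68
Step 2: Compute |diff|^4 * measure for each set:
  |2.28|^4 * 0.66 = 27.023363 * 0.66 = 17.835419
  |-10.54|^4 * 2.36 = 12341.343591 * 2.36 = 29125.570874
  |-4.68|^4 * 2.24 = 479.715126 * 2.24 = 1074.561882
Step 3: Sum = 30217.968175
Step 4: ||f-g||_4 = (30217.968175)^(1/4) = 13.18458


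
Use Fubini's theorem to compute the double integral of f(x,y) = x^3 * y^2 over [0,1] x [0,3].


By Fubini's theorem, the double integral factors as a product of single integrals:
Step 1: integral_0^1 x^3 dx = [x^4/4] from 0 to 1
     = 1^4/4 = 0.25
Step 2: integral_0^3 y^2 dy = [y^3/3] from 0 to 3
     = 3^3/3 = 9
Step 3: Double integral = 0.25 * 9 = 2.25


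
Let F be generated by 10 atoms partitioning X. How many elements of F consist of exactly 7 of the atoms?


Each element of F is a union of some subset of the 10 atoms.
Elements that are unions of exactly 7 atoms correspond to 7-element subsets of the 10 atoms.
Count = C(10, 7) = 10! / (7! * 3!) = 120.


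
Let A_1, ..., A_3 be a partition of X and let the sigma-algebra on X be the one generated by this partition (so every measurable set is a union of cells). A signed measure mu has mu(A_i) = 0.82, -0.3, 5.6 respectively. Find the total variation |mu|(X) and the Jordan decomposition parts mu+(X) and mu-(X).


Step 1: Every measurable set is a union of atoms (the cells / points), so a Hahn decomposition is
  obtained by grouping atoms by sign: P = union of atoms with mu > 0, N = union of the remaining atoms.
  Atoms in P (indices): 1, 3;  atoms in N (indices): 2
  Positive values: 0.82, 5.6
  Negative values: -0.3
Step 2: mu+(X) = mu(P) = sum of positive atom values = 6.42
Step 3: mu-(X) = -mu(N) = sum of |negative atom values| = 0.3
Step 4: |mu|(X) = mu+(X) + mu-(X) = 6.42 + 0.3 = 6.72


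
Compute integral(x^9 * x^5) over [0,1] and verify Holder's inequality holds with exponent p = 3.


Step 1: Exact integral of f*g = integral(x^14, 0, 1) = 1/15
     = 0.066667
Step 2: Holder bound with p=3, q=1.5:
  ||f||_p = (integral x^27 dx)^(1/3) = (1/28)^(1/3) = 0.329317
  ||g||_q = (integral x^7.5 dx)^(1/1.5) = (1/8.5)^(1/1.5) = 0.240097
Step 3: Holder bound = ||f||_p * ||g||_q = 0.329317 * 0.240097 = 0.079068
Verification: 0.066667 <= 0.079068 (Holder holds)


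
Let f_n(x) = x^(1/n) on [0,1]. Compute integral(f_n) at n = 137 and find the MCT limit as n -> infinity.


At n = 137: f_137(x) = x^(1/137).
Step 1: integral(x^(1/137), 0, 1) = [x^(1/137+1) / (1/137+1)] from 0 to 1
     = 1 / (1/137 + 1) = 1 / ((137+1)/137) = 137/(137+1)
     = 137/138 = 0.992754
Step 2: As n -> infinity, f_n(x) = x^(1/n) -> 1 for x in (0,1], and f_n is increasing in n.
By MCT, lim_n integral(f_n) = integral(lim_n f_n) = integral(1, 0, 1) = 1.
Step 3: Verify convergence: 137/138 = 0.992754 -> 1


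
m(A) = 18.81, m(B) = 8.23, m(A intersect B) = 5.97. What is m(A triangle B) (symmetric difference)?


m(A Delta B) = m(A) + m(B) - 2*m(A n B)
= 18.81 + 8.23 - 2*5.97
= 18.81 + 8.23 - 11.94
= 15.1


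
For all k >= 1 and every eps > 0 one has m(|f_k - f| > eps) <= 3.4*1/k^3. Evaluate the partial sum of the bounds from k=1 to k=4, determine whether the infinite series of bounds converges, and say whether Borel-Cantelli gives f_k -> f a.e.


Step 1: List the terms 3.4*1/k^3 for k = 1 to 4:
  k=1: 3.4
  k=2: 0.425
  k=3: 0.125926
  k=4: 0.053125
Step 2: Partial sum = 3.4 + 0.425 + 0.125926 + 0.053125
     = 4.004051
Step 3: The full series sum_(k>=1) 3.4*1/k^3 converges (p-series with p = 3 > 1; a constant multiple of a convergent series converges).
Step 4: Fix eps > 0. Since sum_k m(|f_k - f| > eps) < infinity, the Borel-Cantelli lemma gives
        m(limsup_k {|f_k - f| > eps}) = 0, i.e. for a.e. x, |f_k(x) - f(x)| <= eps for all large k.
        Applying this with eps = 1/j for j = 1, 2, ... and intersecting the countably many full-measure sets,
        for a.e. x we get limsup_k |f_k(x) - f(x)| <= 1/j for every j, hence f_k -> f almost everywhere.
Conclusion: series converges; Borel-Cantelli yields f_k -> f a.e.
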